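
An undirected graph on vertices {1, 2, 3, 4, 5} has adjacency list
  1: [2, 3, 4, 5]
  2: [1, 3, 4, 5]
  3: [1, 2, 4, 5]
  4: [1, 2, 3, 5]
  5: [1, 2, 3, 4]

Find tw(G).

4

A width-4 tree decomposition is:
Bags: B1 = {1, 2, 3, 4, 5}
Tree: (single bag)
With just one bag of size 5, the width is 5 − 1 = 4, so tw(G) ≤ 4. Conversely, {1, 2, 3, 4, 5} is a clique of size 5, and the vertices of any clique must share a bag in every tree decomposition; so some bag has ≥ 5 vertices and tw(G) ≥ 4. Therefore the treewidth is 4.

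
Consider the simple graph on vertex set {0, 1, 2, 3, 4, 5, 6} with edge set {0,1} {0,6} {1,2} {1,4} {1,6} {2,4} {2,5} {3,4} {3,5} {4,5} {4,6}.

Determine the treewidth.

2

A width-2 tree decomposition is:
Bags: B1 = {2, 4, 5}  B2 = {1, 2, 4}  B3 = {1, 4, 6}  B4 = {0, 1, 6}  B5 = {3, 4, 5}
Tree: B1–B2, B2–B3, B3–B4, B1–B5
Every bag has size at most 3, so the width is 3 − 1 = 2 and tw(G) ≤ 2. On the other hand G contains the 3-clique {0, 1, 6}. A clique must lie in a single bag of any decomposition, so no decomposition can have width below 2. Hence tw(G) = 2 exactly.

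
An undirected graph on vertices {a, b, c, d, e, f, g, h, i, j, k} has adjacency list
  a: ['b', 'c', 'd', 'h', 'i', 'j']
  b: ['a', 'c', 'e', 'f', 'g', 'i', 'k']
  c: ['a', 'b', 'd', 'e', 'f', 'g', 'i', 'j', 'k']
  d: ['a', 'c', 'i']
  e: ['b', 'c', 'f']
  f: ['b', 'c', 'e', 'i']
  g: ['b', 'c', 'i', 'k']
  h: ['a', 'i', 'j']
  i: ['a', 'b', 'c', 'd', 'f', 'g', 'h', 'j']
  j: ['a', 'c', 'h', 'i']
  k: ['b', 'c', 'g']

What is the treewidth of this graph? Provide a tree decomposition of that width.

Each bag holds 4 vertices, so the decomposition has width 3, which upper-bounds the treewidth. For the lower bound, the 4 vertices {a, h, i, j} are pairwise adjacent, and any tree decomposition puts a clique entirely inside one bag — forcing width ≥ 3. Therefore the treewidth is 3.

Treewidth 3.
One optimal decomposition is:
Bags: B1 = {a, b, c, i}  B2 = {b, c, g, i}  B3 = {a, c, d, i}  B4 = {a, c, i, j}  B5 = {b, c, f, i}  B6 = {a, h, i, j}  B7 = {b, c, g, k}  B8 = {b, c, e, f}
Tree: B1–B2, B1–B3, B3–B4, B2–B5, B4–B6, B2–B7, B5–B8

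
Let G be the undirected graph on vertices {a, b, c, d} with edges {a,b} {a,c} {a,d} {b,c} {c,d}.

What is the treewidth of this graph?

A width-2 tree decomposition is:
Bags: B1 = {a, b, c}  B2 = {a, c, d}
Tree: B1–B2
Every bag has size at most 3, so the width is 3 − 1 = 2 and tw(G) ≤ 2. For the lower bound, the 3 vertices {a, c, d} are pairwise adjacent, and any tree decomposition puts a clique entirely inside one bag — forcing width ≥ 2. Hence tw(G) = 2 exactly.

2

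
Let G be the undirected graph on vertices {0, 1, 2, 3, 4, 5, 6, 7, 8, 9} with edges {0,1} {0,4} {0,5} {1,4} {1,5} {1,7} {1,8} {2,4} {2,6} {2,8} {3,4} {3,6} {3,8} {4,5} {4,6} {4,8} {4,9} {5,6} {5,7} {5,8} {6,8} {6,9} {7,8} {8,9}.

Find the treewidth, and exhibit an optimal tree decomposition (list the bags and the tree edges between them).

The largest bag has 4 vertices, giving width 3; this decomposition certifies tw(G) ≤ 3. On the other hand G contains the 4-clique {0, 1, 4, 5}. A clique must lie in a single bag of any decomposition, so no decomposition can have width below 3. The upper and lower bounds meet at 3, so that is the treewidth.

Treewidth 3.
One such decomposition:
Bags: B1 = {4, 5, 6, 8}  B2 = {4, 6, 8, 9}  B3 = {1, 4, 5, 8}  B4 = {1, 5, 7, 8}  B5 = {3, 4, 6, 8}  B6 = {2, 4, 6, 8}  B7 = {0, 1, 4, 5}
Tree: B1–B2, B1–B3, B3–B4, B1–B5, B2–B6, B3–B7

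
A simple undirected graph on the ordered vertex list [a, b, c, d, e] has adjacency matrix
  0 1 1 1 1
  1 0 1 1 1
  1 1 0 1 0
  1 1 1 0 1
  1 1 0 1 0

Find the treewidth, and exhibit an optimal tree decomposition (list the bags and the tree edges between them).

Treewidth 3.
One optimal decomposition is:
Bags: B1 = {a, b, c, d}  B2 = {a, b, d, e}
Tree: B1–B2

Every bag has size at most 4, so the width is 4 − 1 = 3 and tw(G) ≤ 3. On the other hand G contains the 4-clique {a, b, d, e}. A clique must lie in a single bag of any decomposition, so no decomposition can have width below 3. Hence tw(G) = 3 exactly.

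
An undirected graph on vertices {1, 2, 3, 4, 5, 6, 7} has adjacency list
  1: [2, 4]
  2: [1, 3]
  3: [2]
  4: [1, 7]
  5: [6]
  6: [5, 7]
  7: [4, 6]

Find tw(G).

1

A width-1 tree decomposition is:
Bags: B1 = {5, 6}  B2 = {6, 7}  B3 = {4, 7}  B4 = {1, 4}  B5 = {1, 2}  B6 = {2, 3}
Tree: B1–B2, B2–B3, B3–B4, B4–B5, B5–B6
Each bag holds 2 vertices, so the decomposition has width 1, which upper-bounds the treewidth. Any graph with an edge has treewidth ≥ 1, and G has the edge 5–6. The upper and lower bounds meet at 1, so that is the treewidth.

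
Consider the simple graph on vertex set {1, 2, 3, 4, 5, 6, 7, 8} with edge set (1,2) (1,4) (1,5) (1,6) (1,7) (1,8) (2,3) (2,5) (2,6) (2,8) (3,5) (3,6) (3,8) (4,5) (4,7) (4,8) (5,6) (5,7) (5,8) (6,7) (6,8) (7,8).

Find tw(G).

A width-4 tree decomposition is:
Bags: B1 = {1, 5, 6, 7, 8}  B2 = {1, 4, 5, 7, 8}  B3 = {1, 2, 5, 6, 8}  B4 = {2, 3, 5, 6, 8}
Tree: B1–B2, B1–B3, B3–B4
Every bag has size at most 5, so the width is 5 − 1 = 4 and tw(G) ≤ 4. On the other hand G contains the 5-clique {1, 4, 5, 7, 8}. A clique must lie in a single bag of any decomposition, so no decomposition can have width below 4. Hence tw(G) = 4 exactly.

4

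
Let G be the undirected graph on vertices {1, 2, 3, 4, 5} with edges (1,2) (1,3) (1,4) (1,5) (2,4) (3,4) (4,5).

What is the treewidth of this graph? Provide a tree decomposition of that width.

Treewidth 2.
Bags: B1 = {1, 2, 4}  B2 = {1, 3, 4}  B3 = {1, 4, 5}
Tree: B1–B2, B2–B3

Each bag holds 3 vertices, so the decomposition has width 2, which upper-bounds the treewidth. On the other hand G contains the 3-clique {1, 2, 4}. A clique must lie in a single bag of any decomposition, so no decomposition can have width below 2. The upper and lower bounds meet at 2, so that is the treewidth.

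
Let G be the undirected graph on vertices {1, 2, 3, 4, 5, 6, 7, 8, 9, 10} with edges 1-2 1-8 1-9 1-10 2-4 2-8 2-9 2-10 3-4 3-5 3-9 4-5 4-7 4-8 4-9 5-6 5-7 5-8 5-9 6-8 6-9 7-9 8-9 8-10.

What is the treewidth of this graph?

A width-3 tree decomposition is:
Bags: B1 = {2, 4, 8, 9}  B2 = {1, 2, 8, 9}  B3 = {4, 5, 8, 9}  B4 = {4, 5, 7, 9}  B5 = {3, 4, 5, 9}  B6 = {1, 2, 8, 10}  B7 = {5, 6, 8, 9}
Tree: B1–B2, B1–B3, B3–B4, B3–B5, B2–B6, B3–B7
The largest bag has 4 vertices, giving width 3; this decomposition certifies tw(G) ≤ 3. On the other hand G contains the 4-clique {1, 2, 8, 9}. A clique must lie in a single bag of any decomposition, so no decomposition can have width below 3. Therefore the treewidth is 3.

3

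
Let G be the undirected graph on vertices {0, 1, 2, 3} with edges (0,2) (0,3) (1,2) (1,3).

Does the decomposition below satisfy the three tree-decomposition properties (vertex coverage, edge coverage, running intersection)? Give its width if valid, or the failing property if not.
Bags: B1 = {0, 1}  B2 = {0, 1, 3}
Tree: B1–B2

A tree decomposition must satisfy three properties: every vertex lies in some bag; for every edge, both endpoints lie together in some bag; and for every vertex, the bags containing it form a connected subtree. Here vertex 2 appears in no bag, so the decomposition is invalid.

No — vertex 2 appears in no bag.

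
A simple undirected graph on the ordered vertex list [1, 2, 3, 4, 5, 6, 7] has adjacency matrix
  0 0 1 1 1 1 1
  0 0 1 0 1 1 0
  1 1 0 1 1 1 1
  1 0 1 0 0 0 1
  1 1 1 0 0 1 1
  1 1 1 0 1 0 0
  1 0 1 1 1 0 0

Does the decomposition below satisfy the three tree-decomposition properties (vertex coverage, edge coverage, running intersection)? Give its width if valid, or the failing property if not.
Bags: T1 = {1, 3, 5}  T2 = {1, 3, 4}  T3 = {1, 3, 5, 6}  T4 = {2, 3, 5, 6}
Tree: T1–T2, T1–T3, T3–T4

A tree decomposition must satisfy three properties: every vertex lies in some bag; for every edge, both endpoints lie together in some bag; and for every vertex, the bags containing it form a connected subtree. Here vertex 7 appears in no bag, so the decomposition is invalid.

No — vertex 7 appears in no bag.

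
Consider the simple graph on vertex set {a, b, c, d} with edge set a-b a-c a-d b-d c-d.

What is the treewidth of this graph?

A width-2 tree decomposition is:
Bags: B1 = {a, c, d}  B2 = {a, b, d}
Tree: B1–B2
Each bag holds 3 vertices, so the decomposition has width 2, which upper-bounds the treewidth. Conversely, {a, c, d} is a clique of size 3, and the vertices of any clique must share a bag in every tree decomposition; so some bag has ≥ 3 vertices and tw(G) ≥ 2. Combining the bounds, tw(G) = 2.

2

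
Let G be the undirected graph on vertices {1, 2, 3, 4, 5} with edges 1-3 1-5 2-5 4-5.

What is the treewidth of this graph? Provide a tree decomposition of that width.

Treewidth 1.
Bags: B1 = {1, 5}  B2 = {2, 5}  B3 = {4, 5}  B4 = {1, 3}
Tree: B1–B2, B2–B3, B1–B4

Every bag has size at most 2, so the width is 2 − 1 = 1 and tw(G) ≤ 1. Any graph with an edge has treewidth ≥ 1, and G has the edge 5–1. Therefore the treewidth is 1.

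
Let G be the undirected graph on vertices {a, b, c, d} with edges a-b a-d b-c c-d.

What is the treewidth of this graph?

A width-2 tree decomposition is:
Bags: B1 = {a, b, d}  B2 = {b, c, d}
Tree: B1–B2
The largest bag has 3 vertices, giving width 2; this decomposition certifies tw(G) ≤ 2. For the lower bound, G contains the cycle b–a–d–c–b, so G is not a forest; only forests have treewidth ≤ 1, hence tw(G) ≥ 2. The upper and lower bounds meet at 2, so that is the treewidth.

2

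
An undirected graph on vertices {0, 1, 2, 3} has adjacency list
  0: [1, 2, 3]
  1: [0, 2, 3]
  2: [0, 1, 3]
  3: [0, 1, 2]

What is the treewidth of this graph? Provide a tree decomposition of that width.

Treewidth 3.
Bags: B1 = {0, 1, 2, 3}
Tree: (single bag)

With just one bag of size 4, the width is 4 − 1 = 3, so tw(G) ≤ 3. On the other hand G contains the 4-clique {0, 1, 2, 3}. A clique must lie in a single bag of any decomposition, so no decomposition can have width below 3. Hence tw(G) = 3 exactly.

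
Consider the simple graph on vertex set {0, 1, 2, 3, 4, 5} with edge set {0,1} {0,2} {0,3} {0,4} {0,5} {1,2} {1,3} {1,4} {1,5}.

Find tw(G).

A width-2 tree decomposition is:
Bags: B1 = {0, 1, 3}  B2 = {0, 1, 2}  B3 = {0, 1, 4}  B4 = {0, 1, 5}
Tree: B1–B2, B1–B3, B2–B4
Each bag holds 3 vertices, so the decomposition has width 2, which upper-bounds the treewidth. On the other hand G contains the 3-clique {0, 1, 2}. A clique must lie in a single bag of any decomposition, so no decomposition can have width below 2. Combining the bounds, tw(G) = 2.

2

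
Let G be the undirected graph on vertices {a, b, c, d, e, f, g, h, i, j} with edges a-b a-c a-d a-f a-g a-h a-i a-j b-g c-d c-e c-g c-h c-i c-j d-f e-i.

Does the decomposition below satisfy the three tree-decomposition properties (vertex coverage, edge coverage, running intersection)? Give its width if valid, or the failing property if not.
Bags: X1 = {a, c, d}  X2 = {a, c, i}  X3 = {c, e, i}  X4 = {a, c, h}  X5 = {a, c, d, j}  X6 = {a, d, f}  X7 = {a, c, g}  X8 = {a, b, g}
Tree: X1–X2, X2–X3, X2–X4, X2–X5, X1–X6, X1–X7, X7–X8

A tree decomposition must satisfy three properties: every vertex lies in some bag; for every edge, both endpoints lie together in some bag; and for every vertex, the bags containing it form a connected subtree. Here bags containing vertex d are not connected in the tree, so the decomposition is invalid.

No — bags containing vertex d are not connected in the tree.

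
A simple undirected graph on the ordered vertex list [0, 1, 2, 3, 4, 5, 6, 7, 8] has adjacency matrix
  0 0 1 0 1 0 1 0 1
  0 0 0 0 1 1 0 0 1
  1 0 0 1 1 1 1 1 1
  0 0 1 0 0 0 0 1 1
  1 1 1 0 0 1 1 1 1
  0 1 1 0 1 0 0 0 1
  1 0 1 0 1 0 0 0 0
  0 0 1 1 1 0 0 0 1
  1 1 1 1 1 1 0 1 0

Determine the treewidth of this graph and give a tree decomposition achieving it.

Each bag holds 4 vertices, so the decomposition has width 3, which upper-bounds the treewidth. On the other hand G contains the 4-clique {1, 4, 5, 8}. A clique must lie in a single bag of any decomposition, so no decomposition can have width below 3. Combining the bounds, tw(G) = 3.

Treewidth 3.
One such decomposition:
Bags: B1 = {0, 2, 4, 8}  B2 = {2, 4, 5, 8}  B3 = {1, 4, 5, 8}  B4 = {0, 2, 4, 6}  B5 = {2, 4, 7, 8}  B6 = {2, 3, 7, 8}
Tree: B1–B2, B2–B3, B1–B4, B2–B5, B5–B6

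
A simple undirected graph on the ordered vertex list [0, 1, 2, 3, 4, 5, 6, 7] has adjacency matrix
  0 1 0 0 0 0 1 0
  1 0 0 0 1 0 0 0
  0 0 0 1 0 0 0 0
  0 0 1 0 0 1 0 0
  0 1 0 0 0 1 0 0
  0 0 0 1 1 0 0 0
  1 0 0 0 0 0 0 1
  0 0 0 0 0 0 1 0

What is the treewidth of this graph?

A width-1 tree decomposition is:
Bags: B1 = {6, 7}  B2 = {0, 6}  B3 = {0, 1}  B4 = {1, 4}  B5 = {4, 5}  B6 = {3, 5}  B7 = {2, 3}
Tree: B1–B2, B2–B3, B3–B4, B4–B5, B5–B6, B6–B7
Each bag holds 2 vertices, so the decomposition has width 1, which upper-bounds the treewidth. Since G has at least one edge (e.g. 7–6), it is not an edgeless graph, so tw(G) ≥ 1. Combining the bounds, tw(G) = 1.

1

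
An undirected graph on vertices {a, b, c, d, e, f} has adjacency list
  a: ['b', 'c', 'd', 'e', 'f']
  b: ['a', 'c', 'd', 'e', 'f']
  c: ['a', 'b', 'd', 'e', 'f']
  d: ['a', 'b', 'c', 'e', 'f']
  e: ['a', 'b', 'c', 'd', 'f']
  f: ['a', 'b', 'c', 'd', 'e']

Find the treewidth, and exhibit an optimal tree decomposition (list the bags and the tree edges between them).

A single bag containing all 6 vertices is trivially a valid decomposition of width 5. For the lower bound, the 6 vertices {a, b, c, d, e, f} are pairwise adjacent, and any tree decomposition puts a clique entirely inside one bag — forcing width ≥ 5. Combining the bounds, tw(G) = 5.

Treewidth 5.
One optimal decomposition is:
Bags: B1 = {a, b, c, d, e, f}
Tree: (single bag)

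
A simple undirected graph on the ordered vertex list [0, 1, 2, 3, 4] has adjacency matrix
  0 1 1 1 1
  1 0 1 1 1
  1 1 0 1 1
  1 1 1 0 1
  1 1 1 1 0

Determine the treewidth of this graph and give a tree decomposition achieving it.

A single bag containing all 5 vertices is trivially a valid decomposition of width 4. On the other hand G contains the 5-clique {0, 1, 2, 3, 4}. A clique must lie in a single bag of any decomposition, so no decomposition can have width below 4. Hence tw(G) = 4 exactly.

Treewidth 4.
Bags: B1 = {0, 1, 2, 3, 4}
Tree: (single bag)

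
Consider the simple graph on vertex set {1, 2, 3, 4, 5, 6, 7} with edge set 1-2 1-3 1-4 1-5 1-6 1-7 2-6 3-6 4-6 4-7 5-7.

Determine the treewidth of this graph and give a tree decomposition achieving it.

Treewidth 2.
One such decomposition:
Bags: B1 = {1, 4, 6}  B2 = {1, 4, 7}  B3 = {1, 3, 6}  B4 = {1, 5, 7}  B5 = {1, 2, 6}
Tree: B1–B2, B1–B3, B2–B4, B1–B5

Every bag has size at most 3, so the width is 3 − 1 = 2 and tw(G) ≤ 2. On the other hand G contains the 3-clique {1, 5, 7}. A clique must lie in a single bag of any decomposition, so no decomposition can have width below 2. Hence tw(G) = 2 exactly.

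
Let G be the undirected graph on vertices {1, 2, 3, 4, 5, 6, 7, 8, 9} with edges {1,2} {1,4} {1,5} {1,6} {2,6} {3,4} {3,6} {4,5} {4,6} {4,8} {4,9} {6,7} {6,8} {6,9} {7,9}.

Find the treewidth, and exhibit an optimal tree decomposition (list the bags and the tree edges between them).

The largest bag has 3 vertices, giving width 2; this decomposition certifies tw(G) ≤ 2. Conversely, {1, 4, 5} is a clique of size 3, and the vertices of any clique must share a bag in every tree decomposition; so some bag has ≥ 3 vertices and tw(G) ≥ 2. The upper and lower bounds meet at 2, so that is the treewidth.

Treewidth 2.
One optimal decomposition is:
Bags: B1 = {1, 4, 6}  B2 = {4, 6, 9}  B3 = {3, 4, 6}  B4 = {4, 6, 8}  B5 = {1, 4, 5}  B6 = {1, 2, 6}  B7 = {6, 7, 9}
Tree: B1–B2, B1–B3, B2–B4, B1–B5, B1–B6, B2–B7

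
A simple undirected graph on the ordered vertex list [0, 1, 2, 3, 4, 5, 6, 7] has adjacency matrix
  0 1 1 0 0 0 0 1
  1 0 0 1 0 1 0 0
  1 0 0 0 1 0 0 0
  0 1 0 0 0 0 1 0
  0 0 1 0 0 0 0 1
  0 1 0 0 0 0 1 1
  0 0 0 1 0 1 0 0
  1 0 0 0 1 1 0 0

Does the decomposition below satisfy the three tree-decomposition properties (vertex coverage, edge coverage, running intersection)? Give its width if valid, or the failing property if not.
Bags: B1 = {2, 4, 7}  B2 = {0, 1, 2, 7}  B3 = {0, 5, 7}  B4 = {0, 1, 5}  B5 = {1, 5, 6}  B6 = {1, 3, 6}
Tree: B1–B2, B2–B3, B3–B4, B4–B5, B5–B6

A tree decomposition must satisfy three properties: every vertex lies in some bag; for every edge, both endpoints lie together in some bag; and for every vertex, the bags containing it form a connected subtree. Here bags containing vertex 1 are not connected in the tree, so the decomposition is invalid.

No — bags containing vertex 1 are not connected in the tree.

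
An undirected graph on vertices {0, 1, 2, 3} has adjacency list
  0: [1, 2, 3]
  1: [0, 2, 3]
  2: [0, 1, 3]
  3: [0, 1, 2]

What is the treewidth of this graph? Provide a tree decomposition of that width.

Treewidth 3.
One optimal decomposition is:
Bags: B1 = {0, 1, 2, 3}
Tree: (single bag)

A single bag containing all 4 vertices is trivially a valid decomposition of width 3. On the other hand G contains the 4-clique {0, 1, 2, 3}. A clique must lie in a single bag of any decomposition, so no decomposition can have width below 3. Therefore the treewidth is 3.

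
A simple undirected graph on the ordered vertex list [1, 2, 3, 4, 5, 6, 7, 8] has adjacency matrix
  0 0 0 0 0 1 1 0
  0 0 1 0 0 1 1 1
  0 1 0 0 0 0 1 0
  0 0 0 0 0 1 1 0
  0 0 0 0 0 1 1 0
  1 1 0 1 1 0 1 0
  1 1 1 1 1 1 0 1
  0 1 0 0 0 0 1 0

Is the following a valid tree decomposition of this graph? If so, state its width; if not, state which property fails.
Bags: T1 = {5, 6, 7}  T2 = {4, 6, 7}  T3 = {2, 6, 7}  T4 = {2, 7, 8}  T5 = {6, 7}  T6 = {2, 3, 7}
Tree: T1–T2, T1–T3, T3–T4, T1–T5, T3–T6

No — vertex 1 appears in no bag.

A tree decomposition must satisfy three properties: every vertex lies in some bag; for every edge, both endpoints lie together in some bag; and for every vertex, the bags containing it form a connected subtree. Here vertex 1 appears in no bag, so the decomposition is invalid.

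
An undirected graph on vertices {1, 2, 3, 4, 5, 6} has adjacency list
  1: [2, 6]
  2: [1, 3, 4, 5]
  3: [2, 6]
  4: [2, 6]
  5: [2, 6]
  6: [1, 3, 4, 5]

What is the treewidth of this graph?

A width-2 tree decomposition is:
Bags: B1 = {2, 5, 6}  B2 = {2, 4, 6}  B3 = {1, 2, 6}  B4 = {2, 3, 6}
Tree: B1–B2, B2–B3, B3–B4
The largest bag has 3 vertices, giving width 2; this decomposition certifies tw(G) ≤ 2. For the lower bound, G contains the cycle 5–2–4–6–5, so G is not a forest; only forests have treewidth ≤ 1, hence tw(G) ≥ 2. Combining the bounds, tw(G) = 2.

2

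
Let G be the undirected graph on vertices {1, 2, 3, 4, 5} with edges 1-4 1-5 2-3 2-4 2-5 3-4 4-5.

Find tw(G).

A width-2 tree decomposition is:
Bags: B1 = {2, 3, 4}  B2 = {2, 4, 5}  B3 = {1, 4, 5}
Tree: B1–B2, B2–B3
Each bag holds 3 vertices, so the decomposition has width 2, which upper-bounds the treewidth. For the lower bound, the 3 vertices {1, 4, 5} are pairwise adjacent, and any tree decomposition puts a clique entirely inside one bag — forcing width ≥ 2. Therefore the treewidth is 2.

2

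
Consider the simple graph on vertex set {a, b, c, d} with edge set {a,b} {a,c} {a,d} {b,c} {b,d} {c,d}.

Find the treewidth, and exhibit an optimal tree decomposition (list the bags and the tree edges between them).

With just one bag of size 4, the width is 4 − 1 = 3, so tw(G) ≤ 3. For the lower bound, the 4 vertices {a, b, c, d} are pairwise adjacent, and any tree decomposition puts a clique entirely inside one bag — forcing width ≥ 3. The upper and lower bounds meet at 3, so that is the treewidth.

Treewidth 3.
One such decomposition:
Bags: B1 = {a, b, c, d}
Tree: (single bag)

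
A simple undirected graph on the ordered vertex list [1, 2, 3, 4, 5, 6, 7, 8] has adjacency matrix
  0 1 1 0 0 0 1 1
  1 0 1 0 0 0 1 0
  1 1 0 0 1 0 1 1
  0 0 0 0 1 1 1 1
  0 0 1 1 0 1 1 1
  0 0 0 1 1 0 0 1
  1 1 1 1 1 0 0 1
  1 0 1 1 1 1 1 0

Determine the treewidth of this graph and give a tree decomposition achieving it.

The largest bag has 4 vertices, giving width 3; this decomposition certifies tw(G) ≤ 3. On the other hand G contains the 4-clique {4, 5, 6, 8}. A clique must lie in a single bag of any decomposition, so no decomposition can have width below 3. Hence tw(G) = 3 exactly.

Treewidth 3.
One such decomposition:
Bags: B1 = {1, 2, 3, 7}  B2 = {1, 3, 7, 8}  B3 = {3, 5, 7, 8}  B4 = {4, 5, 7, 8}  B5 = {4, 5, 6, 8}
Tree: B1–B2, B2–B3, B3–B4, B4–B5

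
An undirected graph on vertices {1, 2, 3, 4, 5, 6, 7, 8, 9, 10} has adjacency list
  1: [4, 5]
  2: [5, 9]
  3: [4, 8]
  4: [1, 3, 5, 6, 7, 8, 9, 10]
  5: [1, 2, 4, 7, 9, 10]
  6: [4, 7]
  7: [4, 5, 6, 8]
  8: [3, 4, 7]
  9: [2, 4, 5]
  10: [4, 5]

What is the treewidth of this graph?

A width-2 tree decomposition is:
Bags: B1 = {4, 5, 10}  B2 = {1, 4, 5}  B3 = {4, 5, 7}  B4 = {4, 7, 8}  B5 = {3, 4, 8}  B6 = {4, 6, 7}  B7 = {4, 5, 9}  B8 = {2, 5, 9}
Tree: B1–B2, B2–B3, B3–B4, B4–B5, B4–B6, B2–B7, B7–B8
Every bag has size at most 3, so the width is 3 − 1 = 2 and tw(G) ≤ 2. On the other hand G contains the 3-clique {2, 5, 9}. A clique must lie in a single bag of any decomposition, so no decomposition can have width below 2. Hence tw(G) = 2 exactly.

2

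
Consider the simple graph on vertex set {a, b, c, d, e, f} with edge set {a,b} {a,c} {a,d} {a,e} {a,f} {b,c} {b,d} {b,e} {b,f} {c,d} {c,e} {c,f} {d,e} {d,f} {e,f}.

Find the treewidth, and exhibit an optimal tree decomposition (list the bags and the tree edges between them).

With just one bag of size 6, the width is 6 − 1 = 5, so tw(G) ≤ 5. On the other hand G contains the 6-clique {a, b, c, d, e, f}. A clique must lie in a single bag of any decomposition, so no decomposition can have width below 5. Hence tw(G) = 5 exactly.

Treewidth 5.
Bags: B1 = {a, b, c, d, e, f}
Tree: (single bag)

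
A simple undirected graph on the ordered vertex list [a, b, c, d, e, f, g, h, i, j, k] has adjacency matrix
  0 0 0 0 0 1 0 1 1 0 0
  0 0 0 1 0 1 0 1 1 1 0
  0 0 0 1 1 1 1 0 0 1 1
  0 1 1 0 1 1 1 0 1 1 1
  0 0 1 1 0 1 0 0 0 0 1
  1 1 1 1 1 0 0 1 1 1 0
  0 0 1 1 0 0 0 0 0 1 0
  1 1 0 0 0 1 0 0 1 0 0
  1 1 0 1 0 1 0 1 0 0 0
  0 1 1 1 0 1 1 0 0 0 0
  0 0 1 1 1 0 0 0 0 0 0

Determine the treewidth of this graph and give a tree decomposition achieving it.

The largest bag has 4 vertices, giving width 3; this decomposition certifies tw(G) ≤ 3. Conversely, {c, d, g, j} is a clique of size 4, and the vertices of any clique must share a bag in every tree decomposition; so some bag has ≥ 4 vertices and tw(G) ≥ 3. The upper and lower bounds meet at 3, so that is the treewidth.

Treewidth 3.
One such decomposition:
Bags: B1 = {c, d, f, j}  B2 = {b, d, f, j}  B3 = {c, d, e, f}  B4 = {b, d, f, i}  B5 = {b, f, h, i}  B6 = {c, d, g, j}  B7 = {c, d, e, k}  B8 = {a, f, h, i}
Tree: B1–B2, B1–B3, B2–B4, B4–B5, B1–B6, B3–B7, B5–B8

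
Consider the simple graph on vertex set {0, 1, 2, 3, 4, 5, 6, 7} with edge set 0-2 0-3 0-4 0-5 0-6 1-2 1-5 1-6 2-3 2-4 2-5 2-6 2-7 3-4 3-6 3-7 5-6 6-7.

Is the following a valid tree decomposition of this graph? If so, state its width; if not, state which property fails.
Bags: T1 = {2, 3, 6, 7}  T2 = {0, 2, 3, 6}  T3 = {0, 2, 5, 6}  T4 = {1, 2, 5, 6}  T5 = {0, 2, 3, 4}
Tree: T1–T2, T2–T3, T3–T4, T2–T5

Vertex coverage: the bags together contain {0, 1, 2, 3, 4, 5, 6, 7}, the full vertex set. Edge coverage: each edge of G has both endpoints in at least one bag. Running intersection: for every vertex, the bags containing it form a connected subtree. All three properties hold, so this is a valid tree decomposition of width max|bag| − 1 = 3, and hence tw(G) ≤ 3.

Yes; width 3.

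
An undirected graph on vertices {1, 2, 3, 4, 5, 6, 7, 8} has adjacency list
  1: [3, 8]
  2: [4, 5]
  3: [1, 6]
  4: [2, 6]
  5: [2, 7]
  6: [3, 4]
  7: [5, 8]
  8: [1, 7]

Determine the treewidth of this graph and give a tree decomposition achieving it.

Every bag has size at most 3, so the width is 3 − 1 = 2 and tw(G) ≤ 2. Since 5–7–8–1–3–6–4–2–5 is a cycle in G, G is not acyclic. Forests are exactly the graphs of treewidth ≤ 1, so tw(G) ≥ 2. The upper and lower bounds meet at 2, so that is the treewidth.

Treewidth 2.
Bags: B1 = {5, 7, 8}  B2 = {1, 5, 8}  B3 = {1, 3, 5}  B4 = {3, 5, 6}  B5 = {4, 5, 6}  B6 = {2, 4, 5}
Tree: B1–B2, B2–B3, B3–B4, B4–B5, B5–B6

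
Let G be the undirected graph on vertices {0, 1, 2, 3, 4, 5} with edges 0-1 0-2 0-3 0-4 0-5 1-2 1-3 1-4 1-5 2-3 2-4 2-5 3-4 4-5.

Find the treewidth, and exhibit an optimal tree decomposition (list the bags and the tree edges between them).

Every bag has size at most 5, so the width is 5 − 1 = 4 and tw(G) ≤ 4. Conversely, {0, 1, 2, 3, 4} is a clique of size 5, and the vertices of any clique must share a bag in every tree decomposition; so some bag has ≥ 5 vertices and tw(G) ≥ 4. Combining the bounds, tw(G) = 4.

Treewidth 4.
Bags: B1 = {0, 1, 2, 4, 5}  B2 = {0, 1, 2, 3, 4}
Tree: B1–B2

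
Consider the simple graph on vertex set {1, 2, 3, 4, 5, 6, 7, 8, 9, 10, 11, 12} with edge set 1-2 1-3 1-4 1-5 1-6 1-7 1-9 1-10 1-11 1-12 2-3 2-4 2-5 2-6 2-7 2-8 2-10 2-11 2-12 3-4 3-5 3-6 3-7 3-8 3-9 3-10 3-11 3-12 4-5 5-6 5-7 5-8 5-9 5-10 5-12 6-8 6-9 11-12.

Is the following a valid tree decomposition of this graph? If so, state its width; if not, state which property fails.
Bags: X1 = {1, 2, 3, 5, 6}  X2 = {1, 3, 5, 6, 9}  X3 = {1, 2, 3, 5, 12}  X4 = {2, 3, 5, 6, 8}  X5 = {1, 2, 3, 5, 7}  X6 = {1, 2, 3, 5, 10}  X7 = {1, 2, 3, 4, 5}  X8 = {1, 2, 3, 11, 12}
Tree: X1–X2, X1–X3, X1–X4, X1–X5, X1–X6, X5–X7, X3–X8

Yes; width 4.

Vertex coverage: the bags together contain {1, 2, 3, 4, 5, 6, 7, 8, 9, 10, 11, 12}, the full vertex set. Edge coverage: each edge of G has both endpoints in at least one bag. Running intersection: for every vertex, the bags containing it form a connected subtree. All three properties hold, so this is a valid tree decomposition of width max|bag| − 1 = 4, and hence tw(G) ≤ 4.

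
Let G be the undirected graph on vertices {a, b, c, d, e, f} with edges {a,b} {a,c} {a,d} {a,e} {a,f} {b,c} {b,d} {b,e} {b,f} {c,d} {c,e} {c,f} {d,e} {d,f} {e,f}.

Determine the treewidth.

A width-5 tree decomposition is:
Bags: B1 = {a, b, c, d, e, f}
Tree: (single bag)
With just one bag of size 6, the width is 6 − 1 = 5, so tw(G) ≤ 5. For the lower bound, the 6 vertices {a, b, c, d, e, f} are pairwise adjacent, and any tree decomposition puts a clique entirely inside one bag — forcing width ≥ 5. Therefore the treewidth is 5.

5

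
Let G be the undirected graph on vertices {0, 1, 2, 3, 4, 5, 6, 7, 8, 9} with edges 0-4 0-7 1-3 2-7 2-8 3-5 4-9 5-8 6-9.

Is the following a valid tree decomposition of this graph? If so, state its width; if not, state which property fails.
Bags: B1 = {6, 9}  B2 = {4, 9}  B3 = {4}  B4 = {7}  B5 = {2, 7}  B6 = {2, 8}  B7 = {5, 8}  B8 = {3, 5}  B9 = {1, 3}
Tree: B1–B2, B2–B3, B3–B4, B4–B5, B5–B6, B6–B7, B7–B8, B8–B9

No — vertex 0 appears in no bag.

A tree decomposition must satisfy three properties: every vertex lies in some bag; for every edge, both endpoints lie together in some bag; and for every vertex, the bags containing it form a connected subtree. Here vertex 0 appears in no bag, so the decomposition is invalid.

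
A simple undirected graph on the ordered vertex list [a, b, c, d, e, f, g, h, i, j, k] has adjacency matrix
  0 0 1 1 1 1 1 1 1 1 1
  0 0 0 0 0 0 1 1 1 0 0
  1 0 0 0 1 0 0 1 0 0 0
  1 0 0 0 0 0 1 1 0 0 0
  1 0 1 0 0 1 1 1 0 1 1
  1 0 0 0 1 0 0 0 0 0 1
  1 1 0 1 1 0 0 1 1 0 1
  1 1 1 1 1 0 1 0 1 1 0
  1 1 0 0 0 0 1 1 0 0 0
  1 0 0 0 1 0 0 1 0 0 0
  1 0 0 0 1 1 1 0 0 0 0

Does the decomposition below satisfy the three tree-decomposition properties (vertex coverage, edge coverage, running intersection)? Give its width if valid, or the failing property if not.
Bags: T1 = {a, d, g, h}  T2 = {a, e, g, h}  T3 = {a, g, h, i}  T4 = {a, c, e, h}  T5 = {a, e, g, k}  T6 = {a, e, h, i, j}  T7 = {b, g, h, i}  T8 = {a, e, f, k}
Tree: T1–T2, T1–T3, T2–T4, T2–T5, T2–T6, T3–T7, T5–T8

A tree decomposition must satisfy three properties: every vertex lies in some bag; for every edge, both endpoints lie together in some bag; and for every vertex, the bags containing it form a connected subtree. Here bags containing vertex i are not connected in the tree, so the decomposition is invalid.

No — bags containing vertex i are not connected in the tree.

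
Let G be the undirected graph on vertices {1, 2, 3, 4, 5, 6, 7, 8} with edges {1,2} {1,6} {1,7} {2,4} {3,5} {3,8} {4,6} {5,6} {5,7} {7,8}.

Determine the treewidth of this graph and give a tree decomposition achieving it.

Every bag has size at most 3, so the width is 3 − 1 = 2 and tw(G) ≤ 2. For the lower bound, G contains the cycle 4–2–1–6–4, so G is not a forest; only forests have treewidth ≤ 1, hence tw(G) ≥ 2. Hence tw(G) = 2 exactly.

Treewidth 2.
One such decomposition:
Bags: B1 = {2, 4, 6}  B2 = {1, 2, 6}  B3 = {1, 5, 6}  B4 = {1, 5, 7}  B5 = {3, 5, 7}  B6 = {3, 7, 8}
Tree: B1–B2, B2–B3, B3–B4, B4–B5, B5–B6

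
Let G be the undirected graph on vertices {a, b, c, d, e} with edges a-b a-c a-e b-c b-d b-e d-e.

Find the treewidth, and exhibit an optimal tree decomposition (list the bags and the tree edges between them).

Every bag has size at most 3, so the width is 3 − 1 = 2 and tw(G) ≤ 2. On the other hand G contains the 3-clique {b, d, e}. A clique must lie in a single bag of any decomposition, so no decomposition can have width below 2. Combining the bounds, tw(G) = 2.

Treewidth 2.
Bags: B1 = {a, b, e}  B2 = {b, d, e}  B3 = {a, b, c}
Tree: B1–B2, B1–B3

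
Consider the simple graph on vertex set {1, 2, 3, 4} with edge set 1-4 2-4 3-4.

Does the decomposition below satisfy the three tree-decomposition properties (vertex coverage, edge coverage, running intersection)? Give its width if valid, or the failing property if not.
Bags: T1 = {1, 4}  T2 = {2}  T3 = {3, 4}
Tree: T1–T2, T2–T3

A tree decomposition must satisfy three properties: every vertex lies in some bag; for every edge, both endpoints lie together in some bag; and for every vertex, the bags containing it form a connected subtree. Here edge (4,2) lies in no bag, so the decomposition is invalid.

No — edge (4,2) lies in no bag.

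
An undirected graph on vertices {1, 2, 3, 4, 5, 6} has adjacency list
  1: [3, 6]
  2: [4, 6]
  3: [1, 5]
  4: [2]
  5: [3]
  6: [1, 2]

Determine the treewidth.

A width-1 tree decomposition is:
Bags: B1 = {2, 4}  B2 = {2, 6}  B3 = {1, 6}  B4 = {1, 3}  B5 = {3, 5}
Tree: B1–B2, B2–B3, B3–B4, B4–B5
Every bag has size at most 2, so the width is 2 − 1 = 1 and tw(G) ≤ 1. Any graph with an edge has treewidth ≥ 1, and G has the edge 4–2. Hence tw(G) = 1 exactly.

1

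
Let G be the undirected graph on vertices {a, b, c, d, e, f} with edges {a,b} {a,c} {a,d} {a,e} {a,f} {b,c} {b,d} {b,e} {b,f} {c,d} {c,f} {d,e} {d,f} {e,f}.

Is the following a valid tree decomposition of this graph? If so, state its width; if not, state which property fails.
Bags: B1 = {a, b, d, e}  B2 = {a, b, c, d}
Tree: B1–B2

No — vertex f appears in no bag.

A tree decomposition must satisfy three properties: every vertex lies in some bag; for every edge, both endpoints lie together in some bag; and for every vertex, the bags containing it form a connected subtree. Here vertex f appears in no bag, so the decomposition is invalid.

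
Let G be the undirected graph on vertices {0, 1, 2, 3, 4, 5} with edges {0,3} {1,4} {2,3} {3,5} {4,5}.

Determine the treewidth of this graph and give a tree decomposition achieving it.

The largest bag has 2 vertices, giving width 1; this decomposition certifies tw(G) ≤ 1. Since G has at least one edge (e.g. 0–3), it is not an edgeless graph, so tw(G) ≥ 1. Therefore the treewidth is 1.

Treewidth 1.
Bags: B1 = {0, 3}  B2 = {3, 5}  B3 = {2, 3}  B4 = {4, 5}  B5 = {1, 4}
Tree: B1–B2, B1–B3, B2–B4, B4–B5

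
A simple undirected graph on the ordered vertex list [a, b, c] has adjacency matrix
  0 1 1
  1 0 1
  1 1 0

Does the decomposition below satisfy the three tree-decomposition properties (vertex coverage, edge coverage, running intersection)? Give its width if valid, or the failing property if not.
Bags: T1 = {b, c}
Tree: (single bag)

A tree decomposition must satisfy three properties: every vertex lies in some bag; for every edge, both endpoints lie together in some bag; and for every vertex, the bags containing it form a connected subtree. Here vertex a appears in no bag, so the decomposition is invalid.

No — vertex a appears in no bag.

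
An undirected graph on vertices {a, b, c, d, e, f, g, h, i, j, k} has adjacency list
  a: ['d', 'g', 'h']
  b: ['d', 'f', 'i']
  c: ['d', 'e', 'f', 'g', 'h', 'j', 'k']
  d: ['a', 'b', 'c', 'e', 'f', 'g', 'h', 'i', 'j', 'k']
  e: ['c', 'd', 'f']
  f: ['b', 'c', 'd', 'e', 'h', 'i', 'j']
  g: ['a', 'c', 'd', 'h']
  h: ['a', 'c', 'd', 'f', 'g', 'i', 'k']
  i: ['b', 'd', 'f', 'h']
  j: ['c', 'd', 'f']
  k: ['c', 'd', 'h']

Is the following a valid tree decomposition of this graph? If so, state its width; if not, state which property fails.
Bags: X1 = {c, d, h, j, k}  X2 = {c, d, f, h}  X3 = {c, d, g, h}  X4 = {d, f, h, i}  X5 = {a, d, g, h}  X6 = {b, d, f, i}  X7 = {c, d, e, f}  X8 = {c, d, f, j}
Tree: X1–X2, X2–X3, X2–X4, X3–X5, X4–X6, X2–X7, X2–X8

No — bags containing vertex j are not connected in the tree.

A tree decomposition must satisfy three properties: every vertex lies in some bag; for every edge, both endpoints lie together in some bag; and for every vertex, the bags containing it form a connected subtree. Here bags containing vertex j are not connected in the tree, so the decomposition is invalid.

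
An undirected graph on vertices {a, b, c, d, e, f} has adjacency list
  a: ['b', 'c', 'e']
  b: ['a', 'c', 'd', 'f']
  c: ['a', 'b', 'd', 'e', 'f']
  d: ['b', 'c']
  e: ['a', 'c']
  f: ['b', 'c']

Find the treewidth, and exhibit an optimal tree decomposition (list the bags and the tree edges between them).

Treewidth 2.
One optimal decomposition is:
Bags: B1 = {a, b, c}  B2 = {b, c, f}  B3 = {b, c, d}  B4 = {a, c, e}
Tree: B1–B2, B1–B3, B1–B4

Each bag holds 3 vertices, so the decomposition has width 2, which upper-bounds the treewidth. For the lower bound, the 3 vertices {a, c, e} are pairwise adjacent, and any tree decomposition puts a clique entirely inside one bag — forcing width ≥ 2. Therefore the treewidth is 2.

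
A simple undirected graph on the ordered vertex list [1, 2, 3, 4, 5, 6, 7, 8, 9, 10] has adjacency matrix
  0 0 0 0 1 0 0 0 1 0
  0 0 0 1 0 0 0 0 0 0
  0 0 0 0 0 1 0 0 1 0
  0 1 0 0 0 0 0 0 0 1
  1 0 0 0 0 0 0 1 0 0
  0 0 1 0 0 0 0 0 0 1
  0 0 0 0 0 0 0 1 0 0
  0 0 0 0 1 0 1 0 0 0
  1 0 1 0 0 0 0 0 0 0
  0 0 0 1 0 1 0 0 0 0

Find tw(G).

A width-1 tree decomposition is:
Bags: B1 = {2, 4}  B2 = {4, 10}  B3 = {6, 10}  B4 = {3, 6}  B5 = {3, 9}  B6 = {1, 9}  B7 = {1, 5}  B8 = {5, 8}  B9 = {7, 8}
Tree: B1–B2, B2–B3, B3–B4, B4–B5, B5–B6, B6–B7, B7–B8, B8–B9
Each bag holds 2 vertices, so the decomposition has width 1, which upper-bounds the treewidth. Since G has at least one edge (e.g. 2–4), it is not an edgeless graph, so tw(G) ≥ 1. Therefore the treewidth is 1.

1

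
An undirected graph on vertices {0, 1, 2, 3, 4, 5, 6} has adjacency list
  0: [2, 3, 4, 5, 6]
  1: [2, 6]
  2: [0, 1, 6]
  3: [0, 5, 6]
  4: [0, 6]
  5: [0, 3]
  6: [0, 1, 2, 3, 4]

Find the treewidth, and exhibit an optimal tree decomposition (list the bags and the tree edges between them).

The largest bag has 3 vertices, giving width 2; this decomposition certifies tw(G) ≤ 2. For the lower bound, the 3 vertices {0, 3, 5} are pairwise adjacent, and any tree decomposition puts a clique entirely inside one bag — forcing width ≥ 2. Therefore the treewidth is 2.

Treewidth 2.
One such decomposition:
Bags: B1 = {0, 2, 6}  B2 = {1, 2, 6}  B3 = {0, 3, 6}  B4 = {0, 3, 5}  B5 = {0, 4, 6}
Tree: B1–B2, B1–B3, B3–B4, B1–B5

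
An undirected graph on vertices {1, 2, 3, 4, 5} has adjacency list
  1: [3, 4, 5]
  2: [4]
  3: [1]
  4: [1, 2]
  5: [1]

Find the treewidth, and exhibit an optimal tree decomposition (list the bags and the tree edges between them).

The largest bag has 2 vertices, giving width 1; this decomposition certifies tw(G) ≤ 1. G has an edge, so its treewidth is at least 1. Therefore the treewidth is 1.

Treewidth 1.
Bags: B1 = {1, 4}  B2 = {1, 5}  B3 = {2, 4}  B4 = {1, 3}
Tree: B1–B2, B1–B3, B2–B4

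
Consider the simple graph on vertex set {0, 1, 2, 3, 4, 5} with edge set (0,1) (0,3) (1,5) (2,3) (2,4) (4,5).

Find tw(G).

A width-2 tree decomposition is:
Bags: B1 = {2, 3, 4}  B2 = {0, 3, 4}  B3 = {0, 1, 4}  B4 = {1, 4, 5}
Tree: B1–B2, B2–B3, B3–B4
Every bag has size at most 3, so the width is 3 − 1 = 2 and tw(G) ≤ 2. For the lower bound, G contains the cycle 4–2–3–0–1–5–4, so G is not a forest; only forests have treewidth ≤ 1, hence tw(G) ≥ 2. Hence tw(G) = 2 exactly.

2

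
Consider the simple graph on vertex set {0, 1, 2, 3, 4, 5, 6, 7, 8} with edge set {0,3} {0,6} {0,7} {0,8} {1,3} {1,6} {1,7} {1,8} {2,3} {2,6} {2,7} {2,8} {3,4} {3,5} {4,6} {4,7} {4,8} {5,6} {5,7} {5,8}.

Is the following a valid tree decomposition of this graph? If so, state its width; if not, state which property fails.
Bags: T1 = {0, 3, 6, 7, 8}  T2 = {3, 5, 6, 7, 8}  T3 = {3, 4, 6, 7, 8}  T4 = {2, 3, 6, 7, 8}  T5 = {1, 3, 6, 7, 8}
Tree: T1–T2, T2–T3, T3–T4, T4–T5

Yes; width 4.

Every vertex of G appears in some bag (union = {0, 1, 2, 3, 4, 5, 6, 7, 8}); every edge is covered by a bag; and for each vertex v the set of bags containing v is connected in the bag tree. The decomposition is therefore valid. The largest bag has 5 vertices, so the width is 4.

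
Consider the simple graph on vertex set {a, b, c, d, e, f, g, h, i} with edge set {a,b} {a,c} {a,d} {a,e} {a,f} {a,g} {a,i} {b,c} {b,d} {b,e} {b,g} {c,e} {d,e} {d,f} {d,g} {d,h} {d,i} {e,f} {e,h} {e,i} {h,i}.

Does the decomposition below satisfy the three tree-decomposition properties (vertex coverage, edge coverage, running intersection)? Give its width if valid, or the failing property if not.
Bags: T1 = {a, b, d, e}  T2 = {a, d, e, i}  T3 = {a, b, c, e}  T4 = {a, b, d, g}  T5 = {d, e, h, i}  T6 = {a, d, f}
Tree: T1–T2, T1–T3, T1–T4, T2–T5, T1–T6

A tree decomposition must satisfy three properties: every vertex lies in some bag; for every edge, both endpoints lie together in some bag; and for every vertex, the bags containing it form a connected subtree. Here edge (e,f) lies in no bag, so the decomposition is invalid.

No — edge (e,f) lies in no bag.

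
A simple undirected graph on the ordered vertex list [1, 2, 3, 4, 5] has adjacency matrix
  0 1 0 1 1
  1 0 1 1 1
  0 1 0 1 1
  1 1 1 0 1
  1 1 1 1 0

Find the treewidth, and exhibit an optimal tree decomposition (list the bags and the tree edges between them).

The largest bag has 4 vertices, giving width 3; this decomposition certifies tw(G) ≤ 3. For the lower bound, the 4 vertices {1, 2, 4, 5} are pairwise adjacent, and any tree decomposition puts a clique entirely inside one bag — forcing width ≥ 3. Hence tw(G) = 3 exactly.

Treewidth 3.
One optimal decomposition is:
Bags: B1 = {1, 2, 4, 5}  B2 = {2, 3, 4, 5}
Tree: B1–B2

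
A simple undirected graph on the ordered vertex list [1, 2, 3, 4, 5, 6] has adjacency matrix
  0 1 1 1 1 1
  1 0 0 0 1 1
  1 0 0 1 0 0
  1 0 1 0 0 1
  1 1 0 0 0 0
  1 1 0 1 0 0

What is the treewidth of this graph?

2

A width-2 tree decomposition is:
Bags: B1 = {1, 3, 4}  B2 = {1, 4, 6}  B3 = {1, 2, 6}  B4 = {1, 2, 5}
Tree: B1–B2, B2–B3, B3–B4
The largest bag has 3 vertices, giving width 2; this decomposition certifies tw(G) ≤ 2. On the other hand G contains the 3-clique {1, 2, 5}. A clique must lie in a single bag of any decomposition, so no decomposition can have width below 2. The upper and lower bounds meet at 2, so that is the treewidth.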